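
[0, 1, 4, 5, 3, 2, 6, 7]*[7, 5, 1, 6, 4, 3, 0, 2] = [7, 5, 4, 3, 6, 1, 0, 2]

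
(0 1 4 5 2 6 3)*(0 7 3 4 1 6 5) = (0 6 4)(2 5)(3 7)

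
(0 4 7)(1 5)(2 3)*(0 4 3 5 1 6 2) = (0 3)(2 5 6)(4 7)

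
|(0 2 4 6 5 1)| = 6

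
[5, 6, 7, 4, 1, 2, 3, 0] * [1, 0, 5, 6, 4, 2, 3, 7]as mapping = [0→2, 1→3, 2→7, 3→4, 4→0, 5→5, 6→6, 7→1]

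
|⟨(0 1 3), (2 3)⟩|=24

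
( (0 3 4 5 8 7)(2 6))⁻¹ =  (0 7 8 5 4 3)(2 6)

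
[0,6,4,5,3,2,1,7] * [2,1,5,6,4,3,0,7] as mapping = [0→2,1→0,2→4,3→3,4→6,5→5,6→1,7→7] 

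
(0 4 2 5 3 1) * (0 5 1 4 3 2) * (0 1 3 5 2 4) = (0 5 4 1 2 3)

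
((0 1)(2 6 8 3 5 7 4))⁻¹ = (0 1)(2 4 7 5 3 8 6)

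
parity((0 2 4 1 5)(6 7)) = odd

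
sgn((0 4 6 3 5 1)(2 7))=1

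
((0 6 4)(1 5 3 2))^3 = (1 2 3 5)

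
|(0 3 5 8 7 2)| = 6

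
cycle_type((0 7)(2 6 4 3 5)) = 2.5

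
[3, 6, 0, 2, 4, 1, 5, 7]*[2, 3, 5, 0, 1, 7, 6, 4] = [0, 6, 2, 5, 1, 3, 7, 4]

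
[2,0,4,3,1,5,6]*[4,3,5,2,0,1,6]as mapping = [0→5,1→4,2→0,3→2,4→3,5→1,6→6]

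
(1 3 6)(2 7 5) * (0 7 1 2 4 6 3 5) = (0 7)(1 5 4 6 2)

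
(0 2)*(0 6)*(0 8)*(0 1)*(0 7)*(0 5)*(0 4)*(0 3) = (0 2 6 8 1 7 5 4 3)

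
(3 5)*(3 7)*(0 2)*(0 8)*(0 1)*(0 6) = (0 2 8 1 6)(3 5 7)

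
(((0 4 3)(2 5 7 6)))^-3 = (2 5 7 6)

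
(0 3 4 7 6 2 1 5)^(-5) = (0 7 1 3 6 5 4 2)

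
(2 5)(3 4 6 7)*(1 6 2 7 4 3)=(1 6 4 2 5 7)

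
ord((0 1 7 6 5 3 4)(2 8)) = 14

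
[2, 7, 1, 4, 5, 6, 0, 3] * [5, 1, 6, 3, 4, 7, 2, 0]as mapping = [0→6, 1→0, 2→1, 3→4, 4→7, 5→2, 6→5, 7→3]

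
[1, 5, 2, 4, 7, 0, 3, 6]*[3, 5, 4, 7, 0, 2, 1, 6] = [5, 2, 4, 0, 6, 3, 7, 1]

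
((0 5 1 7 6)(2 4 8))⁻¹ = (0 6 7 1 5)(2 8 4)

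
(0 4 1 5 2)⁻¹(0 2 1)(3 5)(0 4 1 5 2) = (0 5 4)(2 3)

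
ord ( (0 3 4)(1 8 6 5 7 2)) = 6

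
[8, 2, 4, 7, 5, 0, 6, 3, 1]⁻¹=[5, 8, 1, 7, 2, 4, 6, 3, 0]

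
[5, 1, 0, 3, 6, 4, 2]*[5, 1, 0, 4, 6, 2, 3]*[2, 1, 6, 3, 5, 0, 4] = [6, 1, 0, 5, 3, 4, 2]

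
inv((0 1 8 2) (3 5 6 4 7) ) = (0 2 8 1) (3 7 4 6 5) 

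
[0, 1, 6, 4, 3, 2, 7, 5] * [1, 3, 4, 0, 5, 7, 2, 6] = [1, 3, 2, 5, 0, 4, 6, 7]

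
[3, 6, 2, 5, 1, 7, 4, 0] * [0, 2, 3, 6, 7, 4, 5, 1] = [6, 5, 3, 4, 2, 1, 7, 0]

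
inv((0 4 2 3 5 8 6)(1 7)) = (0 6 8 5 3 2 4)(1 7)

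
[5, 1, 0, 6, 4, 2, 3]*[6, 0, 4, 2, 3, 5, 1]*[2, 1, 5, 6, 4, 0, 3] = [0, 2, 3, 1, 6, 4, 5]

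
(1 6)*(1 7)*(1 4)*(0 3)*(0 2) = (0 3 2)(1 6 7 4)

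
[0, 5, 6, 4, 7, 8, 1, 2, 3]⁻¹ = [0, 6, 7, 8, 3, 1, 2, 4, 5]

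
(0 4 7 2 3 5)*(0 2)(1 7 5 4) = (0 1 7)(2 3 4 5)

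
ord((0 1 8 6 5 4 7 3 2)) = 9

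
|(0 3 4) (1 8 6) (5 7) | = 6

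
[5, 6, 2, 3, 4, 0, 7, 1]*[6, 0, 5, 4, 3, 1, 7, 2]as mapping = [0→1, 1→7, 2→5, 3→4, 4→3, 5→6, 6→2, 7→0]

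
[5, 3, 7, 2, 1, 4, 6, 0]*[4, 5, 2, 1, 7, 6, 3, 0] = [6, 1, 0, 2, 5, 7, 3, 4]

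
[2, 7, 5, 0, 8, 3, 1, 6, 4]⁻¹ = [3, 6, 0, 5, 8, 2, 7, 1, 4]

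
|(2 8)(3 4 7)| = 6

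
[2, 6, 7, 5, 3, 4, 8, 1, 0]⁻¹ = [8, 7, 0, 4, 5, 3, 1, 2, 6]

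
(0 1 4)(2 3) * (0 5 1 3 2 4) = (0 3 4 5 1)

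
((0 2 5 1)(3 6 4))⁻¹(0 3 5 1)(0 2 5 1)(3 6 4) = (0 2 6 1)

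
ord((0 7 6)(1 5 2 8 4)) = 15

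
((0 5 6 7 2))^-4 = (0 5 6 7 2)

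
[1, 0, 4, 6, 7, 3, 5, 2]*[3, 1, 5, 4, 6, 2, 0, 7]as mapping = [0→1, 1→3, 2→6, 3→0, 4→7, 5→4, 6→2, 7→5]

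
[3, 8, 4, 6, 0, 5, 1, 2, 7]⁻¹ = [4, 6, 7, 0, 2, 5, 3, 8, 1]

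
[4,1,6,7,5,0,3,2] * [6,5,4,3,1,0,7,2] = [1,5,7,2,0,6,3,4] 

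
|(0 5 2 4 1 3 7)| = 7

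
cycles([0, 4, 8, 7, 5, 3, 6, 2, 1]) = (1 4 5 3 7 2 8)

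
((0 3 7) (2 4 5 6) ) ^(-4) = (0 7 3) 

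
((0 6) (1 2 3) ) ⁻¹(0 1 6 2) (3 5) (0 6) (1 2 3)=(0 3 6 2) (1 5) 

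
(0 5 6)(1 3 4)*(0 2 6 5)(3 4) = (1 4)(2 6)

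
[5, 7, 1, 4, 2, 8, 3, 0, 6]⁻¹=[7, 2, 4, 6, 3, 0, 8, 1, 5]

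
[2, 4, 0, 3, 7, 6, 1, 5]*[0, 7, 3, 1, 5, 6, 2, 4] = [3, 5, 0, 1, 4, 2, 7, 6]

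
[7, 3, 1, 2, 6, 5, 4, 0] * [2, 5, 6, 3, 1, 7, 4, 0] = [0, 3, 5, 6, 4, 7, 1, 2]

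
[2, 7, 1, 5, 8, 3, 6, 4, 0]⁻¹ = [8, 2, 0, 5, 7, 3, 6, 1, 4]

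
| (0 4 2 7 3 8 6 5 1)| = 9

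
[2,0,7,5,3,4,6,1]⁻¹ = [1,7,0,4,5,3,6,2]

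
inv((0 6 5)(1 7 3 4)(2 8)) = (0 5 6)(1 4 3 7)(2 8)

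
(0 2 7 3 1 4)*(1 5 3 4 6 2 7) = (0 7 4)(1 6 2)(3 5)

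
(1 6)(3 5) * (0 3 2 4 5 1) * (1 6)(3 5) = (0 5 2 4 3 6)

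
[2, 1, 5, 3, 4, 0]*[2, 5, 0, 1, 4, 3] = [0, 5, 3, 1, 4, 2] 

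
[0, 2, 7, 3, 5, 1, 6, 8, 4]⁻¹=[0, 5, 1, 3, 8, 4, 6, 2, 7]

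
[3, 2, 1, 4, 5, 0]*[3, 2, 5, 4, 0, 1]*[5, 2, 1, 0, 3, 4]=[3, 4, 1, 5, 2, 0] 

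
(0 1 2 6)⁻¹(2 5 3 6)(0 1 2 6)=(0 6 5 3)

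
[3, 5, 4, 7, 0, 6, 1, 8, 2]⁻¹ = [4, 6, 8, 0, 2, 1, 5, 3, 7]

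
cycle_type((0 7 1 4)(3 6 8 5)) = 4^2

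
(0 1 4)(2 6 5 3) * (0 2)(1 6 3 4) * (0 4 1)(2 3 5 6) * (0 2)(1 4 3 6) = (1 2 5 4 6)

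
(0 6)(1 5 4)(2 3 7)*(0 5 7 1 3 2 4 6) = (1 7 4 3)(5 6)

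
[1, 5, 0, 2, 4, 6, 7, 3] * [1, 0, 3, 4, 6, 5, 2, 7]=[0, 5, 1, 3, 6, 2, 7, 4]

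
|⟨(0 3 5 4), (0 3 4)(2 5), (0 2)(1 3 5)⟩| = 720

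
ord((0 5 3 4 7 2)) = 6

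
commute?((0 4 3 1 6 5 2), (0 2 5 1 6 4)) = no:(0 4 3 1 6 5 2)*(0 2 5 1 6 4) = (1 4 3 6), (0 2 5 1 6 4)*(0 4 3 1 6 5 2) = (1 5 6 3)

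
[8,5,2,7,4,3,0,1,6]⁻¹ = [6,7,2,5,4,1,8,3,0]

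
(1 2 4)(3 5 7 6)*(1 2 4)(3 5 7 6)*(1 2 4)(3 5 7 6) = (3 6 7 5)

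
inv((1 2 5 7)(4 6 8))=(1 7 5 2)(4 8 6)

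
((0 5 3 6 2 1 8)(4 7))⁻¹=(0 8 1 2 6 3 5)(4 7)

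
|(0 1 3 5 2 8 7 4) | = 8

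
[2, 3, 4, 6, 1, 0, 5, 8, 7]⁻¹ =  [5, 4, 0, 1, 2, 6, 3, 8, 7]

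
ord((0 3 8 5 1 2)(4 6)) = 6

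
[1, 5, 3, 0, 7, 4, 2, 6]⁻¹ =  [3, 0, 6, 2, 5, 1, 7, 4]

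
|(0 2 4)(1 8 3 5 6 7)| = 6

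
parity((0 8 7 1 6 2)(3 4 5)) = odd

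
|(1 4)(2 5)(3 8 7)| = 6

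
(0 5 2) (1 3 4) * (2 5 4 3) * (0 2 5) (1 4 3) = (0 3 1 5) 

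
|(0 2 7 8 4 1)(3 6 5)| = 6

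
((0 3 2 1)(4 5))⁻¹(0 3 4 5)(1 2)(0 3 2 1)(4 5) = (0 1)(2 5 4 3)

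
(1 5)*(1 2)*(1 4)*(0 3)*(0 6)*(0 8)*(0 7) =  (0 3 6 8 7) (1 5 2 4) 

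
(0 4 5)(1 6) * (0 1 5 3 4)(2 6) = (1 2 6 5)(3 4)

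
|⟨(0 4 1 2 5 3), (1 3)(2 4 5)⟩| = 720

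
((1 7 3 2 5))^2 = (1 3 5 7 2)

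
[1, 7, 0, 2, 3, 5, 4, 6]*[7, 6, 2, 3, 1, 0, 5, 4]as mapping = [0→6, 1→4, 2→7, 3→2, 4→3, 5→0, 6→1, 7→5]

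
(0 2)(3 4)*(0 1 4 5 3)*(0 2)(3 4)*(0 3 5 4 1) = (0 3 4 2)(1 5)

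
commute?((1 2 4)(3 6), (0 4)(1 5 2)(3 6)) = no:(1 2 4)(3 6)*(0 4)(1 5 2)(3 6) = (0 4 5 2), (0 4)(1 5 2)(3 6)*(1 2 4)(3 6) = (0 1 5 4)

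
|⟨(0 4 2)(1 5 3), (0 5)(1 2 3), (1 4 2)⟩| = 720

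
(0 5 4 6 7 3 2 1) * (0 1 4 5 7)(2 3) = (0 7 2 4 6)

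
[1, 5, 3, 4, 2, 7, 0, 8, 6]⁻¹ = [6, 0, 4, 2, 3, 1, 8, 5, 7]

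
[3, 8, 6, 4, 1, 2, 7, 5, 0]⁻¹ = [8, 4, 5, 0, 3, 7, 2, 6, 1]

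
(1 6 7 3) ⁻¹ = (1 3 7 6) 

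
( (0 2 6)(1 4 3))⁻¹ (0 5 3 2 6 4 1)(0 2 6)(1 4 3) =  (0 3 4 2 5 1 6)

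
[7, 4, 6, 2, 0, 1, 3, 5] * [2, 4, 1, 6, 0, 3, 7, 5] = [5, 0, 7, 1, 2, 4, 6, 3]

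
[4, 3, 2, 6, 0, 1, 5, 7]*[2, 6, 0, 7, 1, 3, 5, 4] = [1, 7, 0, 5, 2, 6, 3, 4]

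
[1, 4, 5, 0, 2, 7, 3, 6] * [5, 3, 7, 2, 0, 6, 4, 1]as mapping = [0→3, 1→0, 2→6, 3→5, 4→7, 5→1, 6→2, 7→4]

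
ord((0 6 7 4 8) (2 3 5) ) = 15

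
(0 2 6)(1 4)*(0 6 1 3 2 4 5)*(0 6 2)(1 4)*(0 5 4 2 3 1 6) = (0 6 3 5)(1 4)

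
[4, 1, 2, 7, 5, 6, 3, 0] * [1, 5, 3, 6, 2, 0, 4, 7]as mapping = [0→2, 1→5, 2→3, 3→7, 4→0, 5→4, 6→6, 7→1]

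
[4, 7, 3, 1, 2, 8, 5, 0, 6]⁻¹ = [7, 3, 4, 2, 0, 6, 8, 1, 5]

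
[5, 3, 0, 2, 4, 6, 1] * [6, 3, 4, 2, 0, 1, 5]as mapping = [0→1, 1→2, 2→6, 3→4, 4→0, 5→5, 6→3]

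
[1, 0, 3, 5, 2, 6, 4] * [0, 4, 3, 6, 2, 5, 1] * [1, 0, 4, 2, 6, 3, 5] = [6, 1, 5, 3, 2, 0, 4]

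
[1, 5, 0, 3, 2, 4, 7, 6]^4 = [2, 0, 4, 3, 5, 1, 6, 7]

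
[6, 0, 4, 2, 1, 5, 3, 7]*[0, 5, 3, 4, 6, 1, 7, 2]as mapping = [0→7, 1→0, 2→6, 3→3, 4→5, 5→1, 6→4, 7→2]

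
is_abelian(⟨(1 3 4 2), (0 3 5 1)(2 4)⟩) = no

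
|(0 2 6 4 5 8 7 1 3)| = 9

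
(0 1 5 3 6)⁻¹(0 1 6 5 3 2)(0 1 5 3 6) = (0 3 6 2 1 5)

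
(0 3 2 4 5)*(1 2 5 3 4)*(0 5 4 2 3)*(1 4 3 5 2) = (0 1 5 2 4) 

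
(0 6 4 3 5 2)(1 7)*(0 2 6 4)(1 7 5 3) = (0 4 1 5 6)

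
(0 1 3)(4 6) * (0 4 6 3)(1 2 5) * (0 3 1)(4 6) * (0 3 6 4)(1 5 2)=(0 1 6)(3 4 5)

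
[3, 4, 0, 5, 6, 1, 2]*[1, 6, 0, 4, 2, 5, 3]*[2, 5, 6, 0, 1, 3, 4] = [1, 6, 5, 3, 0, 4, 2]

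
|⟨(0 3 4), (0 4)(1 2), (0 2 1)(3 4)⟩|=120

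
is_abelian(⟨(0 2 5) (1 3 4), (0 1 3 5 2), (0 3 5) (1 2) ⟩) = no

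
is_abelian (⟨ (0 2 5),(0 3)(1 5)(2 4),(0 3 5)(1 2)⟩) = no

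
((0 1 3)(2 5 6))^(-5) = (0 1 3)(2 5 6)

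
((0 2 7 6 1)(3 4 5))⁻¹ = (0 1 6 7 2)(3 5 4)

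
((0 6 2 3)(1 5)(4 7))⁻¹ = (0 3 2 6)(1 5)(4 7)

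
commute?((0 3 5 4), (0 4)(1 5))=no:(0 3 5 4)*(0 4)(1 5)=(0 3 1 5), (0 4)(1 5)*(0 3 5 4)=(1 4 3 5)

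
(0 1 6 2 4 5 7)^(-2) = (0 5 2 1 7 4 6)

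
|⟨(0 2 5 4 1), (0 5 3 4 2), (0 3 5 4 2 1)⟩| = 720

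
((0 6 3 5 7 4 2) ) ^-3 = (0 7 6 4 3 2 5) 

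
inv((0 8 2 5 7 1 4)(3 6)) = (0 4 1 7 5 2 8)(3 6)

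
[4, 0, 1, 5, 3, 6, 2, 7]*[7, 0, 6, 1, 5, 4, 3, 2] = [5, 7, 0, 4, 1, 3, 6, 2]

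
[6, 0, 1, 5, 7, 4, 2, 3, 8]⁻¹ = [1, 2, 6, 7, 5, 3, 0, 4, 8]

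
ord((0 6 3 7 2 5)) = 6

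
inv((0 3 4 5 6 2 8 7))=(0 7 8 2 6 5 4 3)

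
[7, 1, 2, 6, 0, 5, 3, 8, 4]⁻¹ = [4, 1, 2, 6, 8, 5, 3, 0, 7]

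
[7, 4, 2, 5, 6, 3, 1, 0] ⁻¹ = [7, 6, 2, 5, 1, 3, 4, 0] 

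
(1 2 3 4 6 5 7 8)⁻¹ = (1 8 7 5 6 4 3 2)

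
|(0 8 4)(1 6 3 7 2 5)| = 6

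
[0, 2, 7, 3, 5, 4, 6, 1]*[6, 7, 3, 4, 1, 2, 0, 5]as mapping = [0→6, 1→3, 2→5, 3→4, 4→2, 5→1, 6→0, 7→7]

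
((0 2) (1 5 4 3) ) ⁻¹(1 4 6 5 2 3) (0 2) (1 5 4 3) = (0 1 5 3 6 4) 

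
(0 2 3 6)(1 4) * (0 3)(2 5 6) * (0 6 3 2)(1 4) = (0 5 3)(2 6)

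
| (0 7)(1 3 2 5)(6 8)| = 4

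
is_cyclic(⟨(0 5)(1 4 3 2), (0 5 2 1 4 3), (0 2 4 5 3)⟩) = no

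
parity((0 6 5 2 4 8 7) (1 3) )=odd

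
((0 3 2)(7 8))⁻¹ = (0 2 3)(7 8)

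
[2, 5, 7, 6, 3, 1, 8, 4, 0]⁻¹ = [8, 5, 0, 4, 7, 1, 3, 2, 6]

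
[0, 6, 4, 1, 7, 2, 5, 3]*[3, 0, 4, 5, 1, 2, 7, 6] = [3, 7, 1, 0, 6, 4, 2, 5]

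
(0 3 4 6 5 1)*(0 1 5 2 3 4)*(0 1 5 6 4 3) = (0 3 1 5 6 2) 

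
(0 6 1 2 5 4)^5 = (0 4 5 2 1 6)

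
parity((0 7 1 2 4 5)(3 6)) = even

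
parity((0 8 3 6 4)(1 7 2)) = even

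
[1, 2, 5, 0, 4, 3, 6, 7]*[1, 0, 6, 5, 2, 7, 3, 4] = [0, 6, 7, 1, 2, 5, 3, 4]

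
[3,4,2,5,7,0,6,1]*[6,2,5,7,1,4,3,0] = [7,1,5,4,0,6,3,2]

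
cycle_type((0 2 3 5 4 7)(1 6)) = 2.6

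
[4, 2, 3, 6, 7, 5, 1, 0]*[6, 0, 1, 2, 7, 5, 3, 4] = [7, 1, 2, 3, 4, 5, 0, 6]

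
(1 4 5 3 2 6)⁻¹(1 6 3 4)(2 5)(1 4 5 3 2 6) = (1 2 5 4)(3 6)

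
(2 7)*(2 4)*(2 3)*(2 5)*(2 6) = (2 7 4 3 5 6)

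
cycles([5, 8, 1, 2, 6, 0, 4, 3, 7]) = (0 5)(1 8 7 3 2)(4 6)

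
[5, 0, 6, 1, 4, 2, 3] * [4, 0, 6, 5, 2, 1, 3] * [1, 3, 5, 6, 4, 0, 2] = [3, 4, 6, 1, 5, 2, 0]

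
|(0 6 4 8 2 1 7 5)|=8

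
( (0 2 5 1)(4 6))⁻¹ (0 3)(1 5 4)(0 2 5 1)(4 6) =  (0 1 6)(2 3)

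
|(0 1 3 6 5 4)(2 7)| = 6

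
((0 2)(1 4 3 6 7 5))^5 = (0 2)(1 5 7 6 3 4)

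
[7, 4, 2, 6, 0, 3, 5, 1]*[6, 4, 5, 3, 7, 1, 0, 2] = [2, 7, 5, 0, 6, 3, 1, 4]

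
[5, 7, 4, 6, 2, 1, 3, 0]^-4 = [0, 1, 2, 3, 4, 5, 6, 7]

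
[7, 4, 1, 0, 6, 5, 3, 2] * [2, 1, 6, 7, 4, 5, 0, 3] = [3, 4, 1, 2, 0, 5, 7, 6]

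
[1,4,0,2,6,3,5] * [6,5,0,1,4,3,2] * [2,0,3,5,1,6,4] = [6,1,4,2,3,0,5]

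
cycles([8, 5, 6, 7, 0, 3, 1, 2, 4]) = (0 8 4)(1 5 3 7 2 6)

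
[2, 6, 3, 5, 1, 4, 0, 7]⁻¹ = [6, 4, 0, 2, 5, 3, 1, 7]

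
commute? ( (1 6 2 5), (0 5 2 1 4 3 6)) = no: (1 6 2 5) * (0 5 2 1 4 3 6) = (0 5 4 3 6 1), (0 5 2 1 4 3 6) * (1 6 2 5) = (0 1 4 3 2 6)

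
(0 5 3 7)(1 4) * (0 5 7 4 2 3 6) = (0 7 5 6)(1 2 3 4)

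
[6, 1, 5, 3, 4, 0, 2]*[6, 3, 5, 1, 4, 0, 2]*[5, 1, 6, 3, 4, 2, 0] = [6, 3, 5, 1, 4, 0, 2]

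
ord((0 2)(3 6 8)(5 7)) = 6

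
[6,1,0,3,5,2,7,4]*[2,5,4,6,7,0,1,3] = [1,5,2,6,0,4,3,7]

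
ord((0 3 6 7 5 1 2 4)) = 8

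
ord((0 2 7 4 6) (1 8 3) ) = 15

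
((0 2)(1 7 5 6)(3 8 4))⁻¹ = (0 2)(1 6 5 7)(3 4 8)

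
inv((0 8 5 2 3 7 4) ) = (0 4 7 3 2 5 8) 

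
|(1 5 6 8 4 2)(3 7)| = 6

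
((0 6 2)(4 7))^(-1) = (0 2 6)(4 7)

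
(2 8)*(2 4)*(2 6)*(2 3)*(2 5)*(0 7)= (0 7)(2 8 4 6 3 5)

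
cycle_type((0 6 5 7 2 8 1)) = 7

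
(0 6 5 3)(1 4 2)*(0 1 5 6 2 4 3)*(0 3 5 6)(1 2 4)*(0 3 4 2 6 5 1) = (0 2 5 4)(3 6)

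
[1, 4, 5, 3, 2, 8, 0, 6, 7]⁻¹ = [6, 0, 4, 3, 1, 2, 7, 8, 5]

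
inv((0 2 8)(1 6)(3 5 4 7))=(0 8 2)(1 6)(3 7 4 5)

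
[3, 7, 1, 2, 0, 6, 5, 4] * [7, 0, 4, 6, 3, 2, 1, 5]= [6, 5, 0, 4, 7, 1, 2, 3]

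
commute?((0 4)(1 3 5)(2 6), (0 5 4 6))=no:(0 4)(1 3 5)(2 6)*(0 5 4 6)=(0 6 2)(1 3 4 5), (0 5 4 6)*(0 4)(1 3 5)(2 6)=(0 1 3 5)(2 6 4)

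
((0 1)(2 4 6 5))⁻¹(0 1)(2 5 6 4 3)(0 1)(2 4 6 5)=(0 1)(2 5 6 3 4)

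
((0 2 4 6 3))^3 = (0 6 2 3 4)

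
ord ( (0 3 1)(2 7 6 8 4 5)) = 6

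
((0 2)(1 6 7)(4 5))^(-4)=(1 7 6)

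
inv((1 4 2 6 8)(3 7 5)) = (1 8 6 2 4)(3 5 7)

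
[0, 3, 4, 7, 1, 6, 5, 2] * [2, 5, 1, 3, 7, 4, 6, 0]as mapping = [0→2, 1→3, 2→7, 3→0, 4→5, 5→6, 6→4, 7→1]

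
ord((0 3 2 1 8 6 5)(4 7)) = 14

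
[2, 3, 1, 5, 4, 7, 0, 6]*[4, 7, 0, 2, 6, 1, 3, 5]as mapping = [0→0, 1→2, 2→7, 3→1, 4→6, 5→5, 6→4, 7→3]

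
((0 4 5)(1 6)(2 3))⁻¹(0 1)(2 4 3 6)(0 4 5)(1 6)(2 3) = (1 3 5 2)(4 6)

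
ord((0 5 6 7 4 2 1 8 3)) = 9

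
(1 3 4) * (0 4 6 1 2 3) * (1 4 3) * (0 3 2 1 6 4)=(0 2 6)(1 3 4)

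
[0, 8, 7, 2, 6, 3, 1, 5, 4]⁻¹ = [0, 6, 3, 5, 8, 7, 4, 2, 1]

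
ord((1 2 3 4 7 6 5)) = 7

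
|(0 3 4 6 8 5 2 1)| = 8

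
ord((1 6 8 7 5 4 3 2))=8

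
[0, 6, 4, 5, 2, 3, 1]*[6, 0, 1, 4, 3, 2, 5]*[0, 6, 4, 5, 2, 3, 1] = [1, 3, 5, 4, 6, 2, 0]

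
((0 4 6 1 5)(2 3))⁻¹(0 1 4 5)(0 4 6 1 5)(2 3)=(0 4 5 6)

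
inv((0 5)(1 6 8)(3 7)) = (0 5)(1 8 6)(3 7)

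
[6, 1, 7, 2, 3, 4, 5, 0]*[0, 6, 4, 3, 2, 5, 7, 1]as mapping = [0→7, 1→6, 2→1, 3→4, 4→3, 5→2, 6→5, 7→0]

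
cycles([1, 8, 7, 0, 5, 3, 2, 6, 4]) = (0 1 8 4 5 3)(2 7 6)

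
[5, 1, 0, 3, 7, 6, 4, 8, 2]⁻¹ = [2, 1, 8, 3, 6, 0, 5, 4, 7]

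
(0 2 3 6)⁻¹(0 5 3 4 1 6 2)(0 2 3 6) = (0 3 2 5 6 4 1)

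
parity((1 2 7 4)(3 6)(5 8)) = odd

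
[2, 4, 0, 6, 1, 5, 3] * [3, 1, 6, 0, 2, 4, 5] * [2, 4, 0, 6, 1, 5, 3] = [3, 0, 6, 5, 4, 1, 2]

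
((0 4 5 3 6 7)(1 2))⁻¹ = (0 7 6 3 5 4)(1 2)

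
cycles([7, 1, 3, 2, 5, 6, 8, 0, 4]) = (0 7) (2 3) (4 5 6 8) 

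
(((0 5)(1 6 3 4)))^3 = (0 5)(1 4 3 6)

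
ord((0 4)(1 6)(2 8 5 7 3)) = 10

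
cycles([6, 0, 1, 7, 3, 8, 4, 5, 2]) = (0 6 4 3 7 5 8 2 1)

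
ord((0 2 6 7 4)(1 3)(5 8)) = 10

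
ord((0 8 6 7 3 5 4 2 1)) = 9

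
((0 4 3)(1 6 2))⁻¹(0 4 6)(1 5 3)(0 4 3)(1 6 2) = (0 6 5)(2 4 3)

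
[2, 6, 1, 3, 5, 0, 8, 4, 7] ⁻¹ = [5, 2, 0, 3, 7, 4, 1, 8, 6] 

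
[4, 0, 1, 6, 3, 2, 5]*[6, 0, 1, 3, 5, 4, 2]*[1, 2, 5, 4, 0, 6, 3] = [6, 3, 1, 5, 4, 2, 0]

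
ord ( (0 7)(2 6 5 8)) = 4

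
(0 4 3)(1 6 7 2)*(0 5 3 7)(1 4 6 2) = (0 6)(1 2 4 7)(3 5)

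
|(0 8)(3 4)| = 2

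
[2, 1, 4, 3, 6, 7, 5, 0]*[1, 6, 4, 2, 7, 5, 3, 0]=[4, 6, 7, 2, 3, 0, 5, 1]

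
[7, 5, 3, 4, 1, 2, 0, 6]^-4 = [6, 5, 3, 4, 1, 2, 7, 0]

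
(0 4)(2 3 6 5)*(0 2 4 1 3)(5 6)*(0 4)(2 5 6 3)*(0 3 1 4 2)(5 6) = (0 4 6 1)(3 5)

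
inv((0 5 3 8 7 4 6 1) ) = (0 1 6 4 7 8 3 5) 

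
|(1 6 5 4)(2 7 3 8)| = 4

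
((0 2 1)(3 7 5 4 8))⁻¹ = (0 1 2)(3 8 4 5 7)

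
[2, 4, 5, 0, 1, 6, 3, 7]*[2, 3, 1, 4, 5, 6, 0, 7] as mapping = [0→1, 1→5, 2→6, 3→2, 4→3, 5→0, 6→4, 7→7] 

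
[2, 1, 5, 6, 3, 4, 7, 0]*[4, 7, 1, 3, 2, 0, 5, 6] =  [1, 7, 0, 5, 3, 2, 6, 4]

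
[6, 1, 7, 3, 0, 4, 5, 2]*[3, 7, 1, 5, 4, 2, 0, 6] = [0, 7, 6, 5, 3, 4, 2, 1]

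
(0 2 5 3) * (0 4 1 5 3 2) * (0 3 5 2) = (0 3 4 1 2 5)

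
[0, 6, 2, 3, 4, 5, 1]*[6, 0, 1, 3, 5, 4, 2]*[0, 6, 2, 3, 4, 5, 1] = [1, 2, 6, 3, 5, 4, 0]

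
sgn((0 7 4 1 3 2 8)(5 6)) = -1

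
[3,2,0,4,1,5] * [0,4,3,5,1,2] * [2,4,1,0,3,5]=[5,0,2,4,3,1]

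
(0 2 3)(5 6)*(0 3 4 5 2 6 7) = (0 6 2 4 5 7)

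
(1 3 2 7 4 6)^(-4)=(1 2 4)(3 7 6)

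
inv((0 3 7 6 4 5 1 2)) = (0 2 1 5 4 6 7 3)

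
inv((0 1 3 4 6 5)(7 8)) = (0 5 6 4 3 1)(7 8)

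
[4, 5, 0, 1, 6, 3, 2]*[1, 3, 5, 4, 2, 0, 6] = [2, 0, 1, 3, 6, 4, 5]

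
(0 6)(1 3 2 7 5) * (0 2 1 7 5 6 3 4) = (0 3 1 4)(2 5 7 6)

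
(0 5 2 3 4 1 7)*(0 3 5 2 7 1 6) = (0 2 5 7 3 4 6)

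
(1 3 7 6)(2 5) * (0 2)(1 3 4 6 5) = (0 2 1 4 6 3 7 5)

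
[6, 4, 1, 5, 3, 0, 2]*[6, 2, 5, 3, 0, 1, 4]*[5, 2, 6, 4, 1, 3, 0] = [1, 5, 6, 2, 4, 0, 3]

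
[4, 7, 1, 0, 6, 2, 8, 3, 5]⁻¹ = [3, 2, 5, 7, 0, 8, 4, 1, 6]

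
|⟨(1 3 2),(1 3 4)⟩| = 12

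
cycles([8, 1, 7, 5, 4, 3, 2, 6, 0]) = (0 8)(2 7 6)(3 5)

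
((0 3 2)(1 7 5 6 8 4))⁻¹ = (0 2 3)(1 4 8 6 5 7)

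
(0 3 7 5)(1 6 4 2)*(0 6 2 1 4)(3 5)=(0 5 6)(1 2 4)(3 7)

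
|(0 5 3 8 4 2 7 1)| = 8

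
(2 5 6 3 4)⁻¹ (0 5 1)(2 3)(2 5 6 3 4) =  (0 6 1)(4 5)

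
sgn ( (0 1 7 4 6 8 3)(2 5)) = -1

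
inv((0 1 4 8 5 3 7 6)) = (0 6 7 3 5 8 4 1)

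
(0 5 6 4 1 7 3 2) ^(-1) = (0 2 3 7 1 4 6 5) 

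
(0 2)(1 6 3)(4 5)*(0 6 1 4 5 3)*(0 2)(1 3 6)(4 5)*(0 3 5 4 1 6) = (0 3 4)(1 5)(2 6)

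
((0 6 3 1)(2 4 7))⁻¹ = (0 1 3 6)(2 7 4)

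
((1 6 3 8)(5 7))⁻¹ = (1 8 3 6)(5 7)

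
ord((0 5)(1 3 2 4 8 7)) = 6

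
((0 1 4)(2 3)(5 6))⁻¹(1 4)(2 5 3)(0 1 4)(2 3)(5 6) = (0 4)(2 3 6)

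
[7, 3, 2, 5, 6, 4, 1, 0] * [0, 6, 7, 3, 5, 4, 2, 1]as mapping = [0→1, 1→3, 2→7, 3→4, 4→2, 5→5, 6→6, 7→0]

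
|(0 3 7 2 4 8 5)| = 7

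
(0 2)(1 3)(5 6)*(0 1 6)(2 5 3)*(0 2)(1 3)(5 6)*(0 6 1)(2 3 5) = (0 1 6)(2 5 3)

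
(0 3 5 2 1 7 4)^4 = (0 1 3 7 5 4 2)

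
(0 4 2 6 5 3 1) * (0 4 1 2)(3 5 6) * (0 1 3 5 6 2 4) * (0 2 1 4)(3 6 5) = (0 6 1 2 3)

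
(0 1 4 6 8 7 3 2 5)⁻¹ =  (0 5 2 3 7 8 6 4 1)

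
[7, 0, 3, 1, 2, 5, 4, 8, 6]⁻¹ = [1, 3, 4, 2, 6, 5, 8, 0, 7]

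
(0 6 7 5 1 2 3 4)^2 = (0 7 1 3)(2 4 6 5)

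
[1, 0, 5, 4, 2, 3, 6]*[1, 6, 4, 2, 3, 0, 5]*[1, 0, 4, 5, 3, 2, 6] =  [6, 0, 1, 5, 3, 4, 2]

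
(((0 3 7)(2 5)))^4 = (0 3 7)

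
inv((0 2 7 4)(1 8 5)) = (0 4 7 2)(1 5 8)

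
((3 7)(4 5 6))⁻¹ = (3 7)(4 6 5)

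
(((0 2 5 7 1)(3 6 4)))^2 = (0 5 1 2 7)(3 4 6)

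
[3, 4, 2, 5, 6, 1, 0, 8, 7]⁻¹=[6, 5, 2, 0, 1, 3, 4, 8, 7]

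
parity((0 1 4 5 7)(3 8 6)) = even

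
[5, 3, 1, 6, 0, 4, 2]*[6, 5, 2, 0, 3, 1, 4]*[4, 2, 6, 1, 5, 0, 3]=[2, 4, 0, 5, 3, 1, 6]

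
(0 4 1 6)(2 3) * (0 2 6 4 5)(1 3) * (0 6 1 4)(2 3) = (0 5 6 3 1)(2 4)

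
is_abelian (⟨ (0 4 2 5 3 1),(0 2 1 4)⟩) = no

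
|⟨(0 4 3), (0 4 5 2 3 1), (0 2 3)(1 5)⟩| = 720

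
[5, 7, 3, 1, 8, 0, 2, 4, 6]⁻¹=[5, 3, 6, 2, 7, 0, 8, 1, 4]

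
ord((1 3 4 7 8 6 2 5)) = 8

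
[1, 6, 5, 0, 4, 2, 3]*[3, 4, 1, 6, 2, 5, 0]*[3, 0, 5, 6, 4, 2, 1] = [4, 3, 2, 6, 5, 0, 1]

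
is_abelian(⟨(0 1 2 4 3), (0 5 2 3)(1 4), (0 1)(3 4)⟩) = no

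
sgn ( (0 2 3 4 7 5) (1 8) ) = 1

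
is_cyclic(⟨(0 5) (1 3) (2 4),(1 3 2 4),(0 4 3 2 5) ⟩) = no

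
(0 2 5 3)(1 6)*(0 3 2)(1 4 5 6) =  (2 6 4 5)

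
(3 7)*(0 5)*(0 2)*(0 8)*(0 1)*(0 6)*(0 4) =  (0 5 2 8 1 6 4)(3 7)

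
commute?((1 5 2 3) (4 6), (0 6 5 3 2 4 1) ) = no:(1 5 2 3) (4 6)*(0 6 5 3 2 4 1) = (0 6 1 3) (4 5), (0 6 5 3 2 4 1)*(1 5 2 3) (4 6) = (0 4 5 1) (2 6) 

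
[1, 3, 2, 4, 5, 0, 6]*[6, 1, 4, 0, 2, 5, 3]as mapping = [0→1, 1→0, 2→4, 3→2, 4→5, 5→6, 6→3]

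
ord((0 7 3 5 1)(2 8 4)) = 15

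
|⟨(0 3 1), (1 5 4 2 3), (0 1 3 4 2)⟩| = 360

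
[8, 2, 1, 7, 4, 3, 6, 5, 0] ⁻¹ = [8, 2, 1, 5, 4, 7, 6, 3, 0] 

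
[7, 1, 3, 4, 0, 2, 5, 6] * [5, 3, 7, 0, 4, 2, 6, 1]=[1, 3, 0, 4, 5, 7, 2, 6]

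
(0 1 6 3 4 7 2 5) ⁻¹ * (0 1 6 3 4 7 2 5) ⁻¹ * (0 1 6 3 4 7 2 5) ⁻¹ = (0 7 6 5 4 1 2 3) 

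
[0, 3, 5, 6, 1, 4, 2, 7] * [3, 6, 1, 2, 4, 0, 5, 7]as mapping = [0→3, 1→2, 2→0, 3→5, 4→6, 5→4, 6→1, 7→7]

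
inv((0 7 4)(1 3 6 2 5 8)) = (0 4 7)(1 8 5 2 6 3)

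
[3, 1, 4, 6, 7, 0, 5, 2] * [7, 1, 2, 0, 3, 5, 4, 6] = [0, 1, 3, 4, 6, 7, 5, 2]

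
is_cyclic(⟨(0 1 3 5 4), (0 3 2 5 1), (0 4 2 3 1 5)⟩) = no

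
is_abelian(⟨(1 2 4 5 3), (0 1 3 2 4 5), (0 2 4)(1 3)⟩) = no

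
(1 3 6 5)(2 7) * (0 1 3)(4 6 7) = (0 1)(2 4 6 5 3 7)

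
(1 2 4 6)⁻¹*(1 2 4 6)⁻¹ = (1 4)(2 6)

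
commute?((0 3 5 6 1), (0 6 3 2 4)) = no:(0 3 5 6 1)*(0 6 3 2 4) = (0 2 4)(1 6)(3 5), (0 6 3 2 4)*(0 3 5 6 1) = (0 1)(2 4 3)(5 6)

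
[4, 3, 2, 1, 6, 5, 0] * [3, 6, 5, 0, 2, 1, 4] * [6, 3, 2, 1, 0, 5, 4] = [2, 6, 5, 4, 0, 3, 1]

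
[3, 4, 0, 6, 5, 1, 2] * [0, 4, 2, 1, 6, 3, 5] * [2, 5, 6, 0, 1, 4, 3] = [5, 3, 2, 4, 0, 1, 6]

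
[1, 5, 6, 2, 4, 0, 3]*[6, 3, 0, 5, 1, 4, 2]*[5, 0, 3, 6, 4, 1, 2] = [6, 4, 3, 5, 0, 2, 1]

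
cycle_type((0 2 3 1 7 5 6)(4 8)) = 2.7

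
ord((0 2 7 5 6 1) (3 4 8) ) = 6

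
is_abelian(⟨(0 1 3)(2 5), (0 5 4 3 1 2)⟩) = no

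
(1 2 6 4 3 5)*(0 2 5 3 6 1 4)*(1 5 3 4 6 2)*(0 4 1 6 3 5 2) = (0 6 4)(1 5 3)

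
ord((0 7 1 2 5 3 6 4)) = 8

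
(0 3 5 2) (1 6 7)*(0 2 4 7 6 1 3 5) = (0 5 4 7 3) 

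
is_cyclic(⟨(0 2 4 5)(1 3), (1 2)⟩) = no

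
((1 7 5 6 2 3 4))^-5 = (1 5 2 4 7 6 3)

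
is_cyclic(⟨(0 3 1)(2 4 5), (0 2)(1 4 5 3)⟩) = no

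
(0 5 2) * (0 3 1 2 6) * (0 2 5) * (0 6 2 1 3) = (0 6 1 5 2)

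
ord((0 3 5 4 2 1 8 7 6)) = 9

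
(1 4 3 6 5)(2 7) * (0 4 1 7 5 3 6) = (0 4 6 3)(2 5 7)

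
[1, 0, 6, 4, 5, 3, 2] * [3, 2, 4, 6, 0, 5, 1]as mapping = [0→2, 1→3, 2→1, 3→0, 4→5, 5→6, 6→4]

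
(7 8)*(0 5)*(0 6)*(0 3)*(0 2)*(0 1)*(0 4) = (0 5 6 3 2 1 4)(7 8)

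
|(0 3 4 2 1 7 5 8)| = 8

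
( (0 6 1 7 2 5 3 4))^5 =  (0 5 1 4 2 6 3 7)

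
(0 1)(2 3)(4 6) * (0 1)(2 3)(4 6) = ()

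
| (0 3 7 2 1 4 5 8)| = 8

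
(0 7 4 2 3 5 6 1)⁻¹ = (0 1 6 5 3 2 4 7)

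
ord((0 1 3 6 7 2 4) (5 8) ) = 14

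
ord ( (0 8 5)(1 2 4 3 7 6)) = 6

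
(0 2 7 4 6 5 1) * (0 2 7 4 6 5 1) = (0 7 6 1 2 4 5)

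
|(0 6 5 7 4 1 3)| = 7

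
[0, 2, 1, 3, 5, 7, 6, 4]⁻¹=[0, 2, 1, 3, 7, 4, 6, 5]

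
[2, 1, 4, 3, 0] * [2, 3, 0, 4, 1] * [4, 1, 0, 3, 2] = [4, 3, 1, 2, 0]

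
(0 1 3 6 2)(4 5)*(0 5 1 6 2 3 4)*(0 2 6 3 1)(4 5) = (0 3 6 1 5 2 4)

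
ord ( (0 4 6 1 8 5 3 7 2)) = 9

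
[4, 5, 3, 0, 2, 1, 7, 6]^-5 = [3, 5, 4, 2, 0, 1, 7, 6]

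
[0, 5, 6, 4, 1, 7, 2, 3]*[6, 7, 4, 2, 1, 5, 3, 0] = [6, 5, 3, 1, 7, 0, 4, 2]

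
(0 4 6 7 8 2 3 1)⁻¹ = (0 1 3 2 8 7 6 4)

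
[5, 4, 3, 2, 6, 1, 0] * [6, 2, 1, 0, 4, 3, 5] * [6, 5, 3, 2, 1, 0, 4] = [2, 1, 6, 5, 0, 3, 4]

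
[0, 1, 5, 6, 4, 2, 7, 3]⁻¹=[0, 1, 5, 7, 4, 2, 3, 6]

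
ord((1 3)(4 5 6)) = 6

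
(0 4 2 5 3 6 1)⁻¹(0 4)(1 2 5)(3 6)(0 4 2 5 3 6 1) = (0 5 3)(1 6)(2 4)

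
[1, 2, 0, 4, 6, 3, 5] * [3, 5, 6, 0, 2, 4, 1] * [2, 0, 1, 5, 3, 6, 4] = [6, 4, 5, 1, 0, 2, 3]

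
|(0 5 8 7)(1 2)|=4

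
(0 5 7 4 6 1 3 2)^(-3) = (0 1 7 2 6 5 3 4)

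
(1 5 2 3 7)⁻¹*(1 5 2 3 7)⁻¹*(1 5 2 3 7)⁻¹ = (1 2 7 5 3)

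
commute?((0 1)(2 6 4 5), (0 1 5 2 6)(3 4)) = no:(0 1)(2 6 4 5)*(0 1 5 2 6)(3 4) = (0 5 6 3 4 2), (0 1 5 2 6)(3 4)*(0 1)(2 6 4 5) = (1 2 4 3 5 6)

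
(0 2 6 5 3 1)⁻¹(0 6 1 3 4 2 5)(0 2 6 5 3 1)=(0 1 4 6 3 2 5)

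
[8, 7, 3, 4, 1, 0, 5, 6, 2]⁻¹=[5, 4, 8, 2, 3, 6, 7, 1, 0]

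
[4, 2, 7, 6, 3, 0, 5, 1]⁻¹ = [5, 7, 1, 4, 0, 6, 3, 2]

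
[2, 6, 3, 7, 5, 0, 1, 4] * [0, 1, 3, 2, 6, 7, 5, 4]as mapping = [0→3, 1→5, 2→2, 3→4, 4→7, 5→0, 6→1, 7→6]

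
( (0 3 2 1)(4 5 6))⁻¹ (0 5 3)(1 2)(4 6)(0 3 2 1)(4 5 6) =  (0 1)(2 3 6)(4 5)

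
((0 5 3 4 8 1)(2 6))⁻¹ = (0 1 8 4 3 5)(2 6)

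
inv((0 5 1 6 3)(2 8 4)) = (0 3 6 1 5)(2 4 8)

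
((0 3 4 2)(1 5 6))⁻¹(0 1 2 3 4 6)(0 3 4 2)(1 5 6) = (0 4 2 1 3 5)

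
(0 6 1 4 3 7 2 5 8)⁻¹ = (0 8 5 2 7 3 4 1 6)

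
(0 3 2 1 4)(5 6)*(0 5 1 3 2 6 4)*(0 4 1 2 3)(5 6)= (0 3 5 1 4 6 2)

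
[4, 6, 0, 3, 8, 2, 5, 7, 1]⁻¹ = [2, 8, 5, 3, 0, 6, 1, 7, 4]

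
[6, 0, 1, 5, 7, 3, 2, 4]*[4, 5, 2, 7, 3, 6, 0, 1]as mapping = [0→0, 1→4, 2→5, 3→6, 4→1, 5→7, 6→2, 7→3]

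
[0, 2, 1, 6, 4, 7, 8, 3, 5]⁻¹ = [0, 2, 1, 7, 4, 8, 3, 5, 6]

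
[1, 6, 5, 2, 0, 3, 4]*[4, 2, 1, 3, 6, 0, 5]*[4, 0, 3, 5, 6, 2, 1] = [3, 2, 4, 0, 6, 5, 1]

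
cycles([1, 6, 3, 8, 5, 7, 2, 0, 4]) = (0 1 6 2 3 8 4 5 7)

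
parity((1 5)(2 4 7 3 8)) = odd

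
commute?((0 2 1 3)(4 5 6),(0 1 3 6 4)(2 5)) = no:(0 2 1 3)(4 5 6)*(0 1 3 6 4)(2 5) = (0 5 4 2 3 1 6),(0 1 3 6 4)(2 5)*(0 2 1 3)(4 5 6) = (0 3 4 2 6 5 1)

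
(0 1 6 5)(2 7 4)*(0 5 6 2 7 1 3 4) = (0 3 4 7)(1 2)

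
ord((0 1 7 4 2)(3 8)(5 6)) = 10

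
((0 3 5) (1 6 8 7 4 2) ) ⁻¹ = (0 5 3) (1 2 4 7 8 6) 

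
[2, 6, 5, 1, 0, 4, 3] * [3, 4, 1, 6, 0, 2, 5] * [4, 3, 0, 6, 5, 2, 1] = [3, 2, 0, 5, 6, 4, 1]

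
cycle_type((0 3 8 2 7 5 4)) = 7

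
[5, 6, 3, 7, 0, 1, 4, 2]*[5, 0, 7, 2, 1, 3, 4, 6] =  [3, 4, 2, 6, 5, 0, 1, 7]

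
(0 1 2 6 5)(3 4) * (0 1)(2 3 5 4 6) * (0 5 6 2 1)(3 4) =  (0 5)(1 4 6 3 2)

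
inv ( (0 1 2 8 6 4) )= (0 4 6 8 2 1) 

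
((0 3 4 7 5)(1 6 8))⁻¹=(0 5 7 4 3)(1 8 6)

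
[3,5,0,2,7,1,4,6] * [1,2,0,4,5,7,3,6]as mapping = [0→4,1→7,2→1,3→0,4→6,5→2,6→5,7→3]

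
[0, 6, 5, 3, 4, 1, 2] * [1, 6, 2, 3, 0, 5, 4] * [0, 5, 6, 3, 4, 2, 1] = [5, 4, 2, 3, 0, 1, 6]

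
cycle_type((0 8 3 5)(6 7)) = 2.4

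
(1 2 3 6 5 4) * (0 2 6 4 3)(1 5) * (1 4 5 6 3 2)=(0 1 3 5 2)(4 6)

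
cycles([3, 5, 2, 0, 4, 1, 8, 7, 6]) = (0 3) (1 5) (6 8) 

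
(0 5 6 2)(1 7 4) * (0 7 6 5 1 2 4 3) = (0 1 6 4 2 7 3)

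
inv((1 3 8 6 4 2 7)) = (1 7 2 4 6 8 3)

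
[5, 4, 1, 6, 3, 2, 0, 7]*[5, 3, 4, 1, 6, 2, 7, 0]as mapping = [0→2, 1→6, 2→3, 3→7, 4→1, 5→4, 6→5, 7→0]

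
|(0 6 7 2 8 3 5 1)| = 8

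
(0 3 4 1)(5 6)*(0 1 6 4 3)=(4 6 5)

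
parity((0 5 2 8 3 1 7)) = even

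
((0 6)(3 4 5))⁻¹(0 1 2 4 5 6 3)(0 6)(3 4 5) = (0 4 6 1 2 5 3)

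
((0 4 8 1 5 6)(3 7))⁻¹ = (0 6 5 1 8 4)(3 7)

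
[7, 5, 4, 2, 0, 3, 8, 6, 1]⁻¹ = [4, 8, 3, 5, 2, 1, 7, 0, 6]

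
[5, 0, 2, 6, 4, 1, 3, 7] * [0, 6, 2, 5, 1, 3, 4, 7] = [3, 0, 2, 4, 1, 6, 5, 7]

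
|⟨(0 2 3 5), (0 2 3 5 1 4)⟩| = 720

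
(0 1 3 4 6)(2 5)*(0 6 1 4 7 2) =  (0 4 1 3 7 2 5)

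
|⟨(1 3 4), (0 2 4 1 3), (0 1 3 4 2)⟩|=60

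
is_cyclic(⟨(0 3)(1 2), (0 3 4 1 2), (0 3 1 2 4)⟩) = no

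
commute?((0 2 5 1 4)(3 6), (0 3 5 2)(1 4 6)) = no:(0 2 5 1 4)(3 6) * (0 3 5 2)(1 4 6) = (1 6 5 4 3), (0 3 5 2)(1 4 6) * (0 2 5 1 4)(3 6) = (0 6 4 3 1)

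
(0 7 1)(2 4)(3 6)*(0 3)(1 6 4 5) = (0 7 6)(1 3 4 2 5)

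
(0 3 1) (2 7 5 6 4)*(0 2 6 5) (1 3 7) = (0 7) (1 2) (4 6) 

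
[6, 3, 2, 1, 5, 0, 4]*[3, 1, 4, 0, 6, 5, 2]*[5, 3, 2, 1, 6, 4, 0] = [2, 5, 6, 3, 4, 1, 0]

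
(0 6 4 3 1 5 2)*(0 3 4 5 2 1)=(0 6 5 1 2 3)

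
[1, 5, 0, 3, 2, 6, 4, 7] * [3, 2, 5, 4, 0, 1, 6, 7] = [2, 1, 3, 4, 5, 6, 0, 7]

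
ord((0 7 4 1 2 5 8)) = 7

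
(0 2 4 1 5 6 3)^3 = (0 1 3 4 6 2 5)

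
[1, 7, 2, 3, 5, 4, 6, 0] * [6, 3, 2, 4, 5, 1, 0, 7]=[3, 7, 2, 4, 1, 5, 0, 6]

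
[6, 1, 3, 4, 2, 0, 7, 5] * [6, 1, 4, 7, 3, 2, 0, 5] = [0, 1, 7, 3, 4, 6, 5, 2]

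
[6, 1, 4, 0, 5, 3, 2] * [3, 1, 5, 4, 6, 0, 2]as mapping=[0→2, 1→1, 2→6, 3→3, 4→0, 5→4, 6→5]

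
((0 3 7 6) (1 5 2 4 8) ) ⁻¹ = (0 6 7 3) (1 8 4 2 5) 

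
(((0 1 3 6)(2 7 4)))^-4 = (2 4 7)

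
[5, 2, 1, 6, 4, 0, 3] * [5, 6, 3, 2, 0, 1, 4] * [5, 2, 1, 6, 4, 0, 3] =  [2, 6, 3, 4, 5, 0, 1]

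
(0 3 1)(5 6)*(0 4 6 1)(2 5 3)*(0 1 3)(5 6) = (0 2 6)(1 4 5 3)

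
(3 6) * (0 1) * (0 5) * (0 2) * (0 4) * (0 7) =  (0 1 5 2 4 7)(3 6)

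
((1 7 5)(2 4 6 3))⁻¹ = (1 5 7)(2 3 6 4)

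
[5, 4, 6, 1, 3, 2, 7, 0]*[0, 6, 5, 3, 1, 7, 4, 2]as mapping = [0→7, 1→1, 2→4, 3→6, 4→3, 5→5, 6→2, 7→0]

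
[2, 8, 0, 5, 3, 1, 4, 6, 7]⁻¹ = [2, 5, 0, 4, 6, 3, 7, 8, 1]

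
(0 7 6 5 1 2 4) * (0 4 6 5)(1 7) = (0 1 2 6)(5 7)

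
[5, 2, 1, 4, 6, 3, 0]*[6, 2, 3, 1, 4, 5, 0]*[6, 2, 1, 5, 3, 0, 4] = [0, 5, 1, 3, 6, 2, 4]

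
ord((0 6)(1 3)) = 2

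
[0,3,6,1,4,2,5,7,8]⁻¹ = [0,3,5,1,4,6,2,7,8]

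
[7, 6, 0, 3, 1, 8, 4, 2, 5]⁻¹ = [2, 4, 7, 3, 6, 8, 1, 0, 5]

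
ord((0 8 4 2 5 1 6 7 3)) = 9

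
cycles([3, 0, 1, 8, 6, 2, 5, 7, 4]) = (0 3 8 4 6 5 2 1) 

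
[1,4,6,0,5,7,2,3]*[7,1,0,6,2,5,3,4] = [1,2,3,7,5,4,0,6]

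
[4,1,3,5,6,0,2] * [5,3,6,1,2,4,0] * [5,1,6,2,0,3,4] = [6,2,1,0,5,3,4]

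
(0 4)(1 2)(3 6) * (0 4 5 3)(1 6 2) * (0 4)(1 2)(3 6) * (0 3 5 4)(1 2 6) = (0 4 3 2 5 1 6)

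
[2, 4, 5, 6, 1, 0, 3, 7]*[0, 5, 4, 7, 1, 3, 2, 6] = [4, 1, 3, 2, 5, 0, 7, 6]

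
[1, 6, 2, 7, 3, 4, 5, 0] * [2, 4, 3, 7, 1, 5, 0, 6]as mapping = [0→4, 1→0, 2→3, 3→6, 4→7, 5→1, 6→5, 7→2]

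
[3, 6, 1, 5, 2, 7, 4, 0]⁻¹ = [7, 2, 4, 0, 6, 3, 1, 5]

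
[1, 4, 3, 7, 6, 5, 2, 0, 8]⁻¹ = [7, 0, 6, 2, 1, 5, 4, 3, 8]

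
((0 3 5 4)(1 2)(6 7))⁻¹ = (0 4 5 3)(1 2)(6 7)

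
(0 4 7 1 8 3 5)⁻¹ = (0 5 3 8 1 7 4)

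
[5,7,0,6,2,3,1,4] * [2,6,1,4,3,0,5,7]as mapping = [0→0,1→7,2→2,3→5,4→1,5→4,6→6,7→3]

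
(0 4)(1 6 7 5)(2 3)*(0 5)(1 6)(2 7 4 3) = (0 3 7)(4 5 6)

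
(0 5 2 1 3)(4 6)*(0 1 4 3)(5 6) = (0 6 3 1)(2 4 5)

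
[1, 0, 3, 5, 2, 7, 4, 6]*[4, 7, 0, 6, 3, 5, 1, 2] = [7, 4, 6, 5, 0, 2, 3, 1]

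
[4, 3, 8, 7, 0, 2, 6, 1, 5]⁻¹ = [4, 7, 5, 1, 0, 8, 6, 3, 2]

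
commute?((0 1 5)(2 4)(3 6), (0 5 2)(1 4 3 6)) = no:(0 1 5)(2 4)(3 6) * (0 5 2)(1 4 3 6) = (0 4)(1 2 3), (0 5 2)(1 4 3 6) * (0 1 5)(2 4)(3 6) = (1 2)(4 6 5)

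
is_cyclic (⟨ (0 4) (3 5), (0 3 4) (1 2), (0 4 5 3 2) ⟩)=no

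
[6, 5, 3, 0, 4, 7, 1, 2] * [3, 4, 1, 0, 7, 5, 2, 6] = [2, 5, 0, 3, 7, 6, 4, 1] 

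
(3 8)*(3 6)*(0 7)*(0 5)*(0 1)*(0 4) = (0 7 5 1 4) (3 8 6) 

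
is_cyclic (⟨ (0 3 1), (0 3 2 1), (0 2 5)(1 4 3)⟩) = no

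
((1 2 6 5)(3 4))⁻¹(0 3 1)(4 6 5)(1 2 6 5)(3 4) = (0 4 2)(1 3 5)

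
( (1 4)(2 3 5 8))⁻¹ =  (1 4)(2 8 5 3)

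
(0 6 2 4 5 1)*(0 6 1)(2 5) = (0 1 6 5)(2 4)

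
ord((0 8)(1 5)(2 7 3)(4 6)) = 6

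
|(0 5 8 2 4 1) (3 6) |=6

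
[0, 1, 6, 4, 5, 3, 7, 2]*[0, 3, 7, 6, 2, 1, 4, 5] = [0, 3, 4, 2, 1, 6, 5, 7]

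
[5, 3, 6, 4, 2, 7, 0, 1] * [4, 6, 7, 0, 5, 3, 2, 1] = [3, 0, 2, 5, 7, 1, 4, 6]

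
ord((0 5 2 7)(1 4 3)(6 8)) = 12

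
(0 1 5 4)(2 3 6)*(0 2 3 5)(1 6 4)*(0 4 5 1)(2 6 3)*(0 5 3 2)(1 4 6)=(0 2 4 1 6)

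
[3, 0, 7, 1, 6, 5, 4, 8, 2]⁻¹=[1, 3, 8, 0, 6, 5, 4, 2, 7]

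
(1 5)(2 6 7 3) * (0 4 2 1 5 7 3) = (0 4 2 6 3 1 7)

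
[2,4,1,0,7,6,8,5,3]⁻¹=[3,2,0,8,1,7,5,4,6]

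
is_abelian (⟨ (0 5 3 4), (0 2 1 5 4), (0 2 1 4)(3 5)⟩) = no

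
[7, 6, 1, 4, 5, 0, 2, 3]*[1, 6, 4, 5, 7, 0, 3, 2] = [2, 3, 6, 7, 0, 1, 4, 5]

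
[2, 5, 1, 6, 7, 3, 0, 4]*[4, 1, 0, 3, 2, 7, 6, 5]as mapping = [0→0, 1→7, 2→1, 3→6, 4→5, 5→3, 6→4, 7→2]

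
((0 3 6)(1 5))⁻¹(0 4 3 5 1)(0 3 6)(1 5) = (1 5 3 4 6)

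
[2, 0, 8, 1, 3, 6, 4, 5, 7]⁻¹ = [1, 3, 0, 4, 6, 7, 5, 8, 2]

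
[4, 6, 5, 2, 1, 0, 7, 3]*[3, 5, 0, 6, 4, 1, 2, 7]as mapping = [0→4, 1→2, 2→1, 3→0, 4→5, 5→3, 6→7, 7→6]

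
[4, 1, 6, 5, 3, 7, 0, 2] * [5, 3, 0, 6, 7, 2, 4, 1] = [7, 3, 4, 2, 6, 1, 5, 0]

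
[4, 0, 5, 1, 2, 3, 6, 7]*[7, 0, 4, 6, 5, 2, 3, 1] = [5, 7, 2, 0, 4, 6, 3, 1]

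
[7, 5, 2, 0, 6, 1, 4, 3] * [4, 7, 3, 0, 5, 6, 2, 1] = [1, 6, 3, 4, 2, 7, 5, 0]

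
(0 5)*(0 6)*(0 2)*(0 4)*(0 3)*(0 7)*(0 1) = (0 5 6 2 4 3 7 1) 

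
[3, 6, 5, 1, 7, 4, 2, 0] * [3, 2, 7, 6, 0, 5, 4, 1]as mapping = [0→6, 1→4, 2→5, 3→2, 4→1, 5→0, 6→7, 7→3]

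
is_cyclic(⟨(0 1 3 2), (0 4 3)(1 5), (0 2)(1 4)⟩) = no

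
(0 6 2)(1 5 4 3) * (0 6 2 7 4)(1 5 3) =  (0 2 6 7 4 1 3 5)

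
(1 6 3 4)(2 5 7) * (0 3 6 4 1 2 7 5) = (0 3 1 4 2)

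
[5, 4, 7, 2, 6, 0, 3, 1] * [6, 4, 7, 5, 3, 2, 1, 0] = [2, 3, 0, 7, 1, 6, 5, 4]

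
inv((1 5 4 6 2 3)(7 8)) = (1 3 2 6 4 5)(7 8)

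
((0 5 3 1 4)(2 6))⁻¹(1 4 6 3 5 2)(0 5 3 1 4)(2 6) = (0 2 1 3 6 4)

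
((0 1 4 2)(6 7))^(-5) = (0 2 4 1)(6 7)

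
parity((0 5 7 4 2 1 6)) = even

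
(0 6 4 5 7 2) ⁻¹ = (0 2 7 5 4 6) 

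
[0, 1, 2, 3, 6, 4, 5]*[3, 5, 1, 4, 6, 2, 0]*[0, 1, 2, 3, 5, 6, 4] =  [3, 6, 1, 5, 0, 4, 2]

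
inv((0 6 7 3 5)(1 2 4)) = (0 5 3 7 6)(1 4 2)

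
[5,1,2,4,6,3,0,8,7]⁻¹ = [6,1,2,5,3,0,4,8,7]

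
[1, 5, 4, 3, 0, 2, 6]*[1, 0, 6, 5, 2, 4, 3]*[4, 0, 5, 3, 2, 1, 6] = [4, 2, 5, 1, 0, 6, 3]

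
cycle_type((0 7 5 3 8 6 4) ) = 7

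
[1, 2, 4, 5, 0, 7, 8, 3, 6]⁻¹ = [4, 0, 1, 7, 2, 3, 8, 5, 6]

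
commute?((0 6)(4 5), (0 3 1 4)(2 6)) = no:(0 6)(4 5) * (0 3 1 4)(2 6) = (0 2 6 3 1 4 5), (0 3 1 4)(2 6) * (0 6)(4 5) = (0 3 1 5 4 6 2)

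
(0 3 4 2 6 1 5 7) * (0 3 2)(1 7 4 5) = (0 2 6 7 3 5 4)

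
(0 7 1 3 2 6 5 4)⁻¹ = (0 4 5 6 2 3 1 7)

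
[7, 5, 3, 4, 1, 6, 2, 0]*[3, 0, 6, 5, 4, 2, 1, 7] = [7, 2, 5, 4, 0, 1, 6, 3]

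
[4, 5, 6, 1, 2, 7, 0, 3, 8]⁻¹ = [6, 3, 4, 7, 0, 1, 2, 5, 8]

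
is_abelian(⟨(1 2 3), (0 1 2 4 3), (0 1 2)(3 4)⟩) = no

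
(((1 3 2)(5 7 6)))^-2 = (1 3 2)(5 7 6)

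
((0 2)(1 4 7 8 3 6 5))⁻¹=(0 2)(1 5 6 3 8 7 4)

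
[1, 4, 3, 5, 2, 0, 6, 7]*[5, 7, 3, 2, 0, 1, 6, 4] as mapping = [0→7, 1→0, 2→2, 3→1, 4→3, 5→5, 6→6, 7→4] 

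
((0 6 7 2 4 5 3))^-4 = (0 2 3 7 5 6 4)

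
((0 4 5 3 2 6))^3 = (0 3)(2 4)(5 6)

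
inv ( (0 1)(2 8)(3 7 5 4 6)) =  (0 1)(2 8)(3 6 4 5 7)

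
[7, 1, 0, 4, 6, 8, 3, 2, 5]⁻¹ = [2, 1, 7, 6, 3, 8, 4, 0, 5]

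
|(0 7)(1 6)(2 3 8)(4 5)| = 6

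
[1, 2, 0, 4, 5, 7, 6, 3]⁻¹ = [2, 0, 1, 7, 3, 4, 6, 5]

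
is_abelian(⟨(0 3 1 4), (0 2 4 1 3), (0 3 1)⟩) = no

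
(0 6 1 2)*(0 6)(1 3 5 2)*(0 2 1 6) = (0 2)(1 6 3 5)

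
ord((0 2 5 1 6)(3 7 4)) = 15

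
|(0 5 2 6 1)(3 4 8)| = 15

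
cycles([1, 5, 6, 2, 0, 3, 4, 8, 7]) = (0 1 5 3 2 6 4) (7 8) 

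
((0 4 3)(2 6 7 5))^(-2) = (0 4 3)(2 7)(5 6)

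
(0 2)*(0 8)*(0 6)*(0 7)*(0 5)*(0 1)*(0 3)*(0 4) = (0 2 8 6 7 5 1 3 4)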